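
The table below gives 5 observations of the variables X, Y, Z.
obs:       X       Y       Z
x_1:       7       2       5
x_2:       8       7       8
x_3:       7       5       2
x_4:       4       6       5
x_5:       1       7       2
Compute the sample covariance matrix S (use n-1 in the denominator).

Step 1 — column means:
  mean(X) = (7 + 8 + 7 + 4 + 1) / 5 = 27/5 = 5.4
  mean(Y) = (2 + 7 + 5 + 6 + 7) / 5 = 27/5 = 5.4
  mean(Z) = (5 + 8 + 2 + 5 + 2) / 5 = 22/5 = 4.4

Step 2 — sample covariance S[i,j] = (1/(n-1)) · Σ_k (x_{k,i} - mean_i) · (x_{k,j} - mean_j), with n-1 = 4.
  S[X,X] = ((1.6)·(1.6) + (2.6)·(2.6) + (1.6)·(1.6) + (-1.4)·(-1.4) + (-4.4)·(-4.4)) / 4 = 33.2/4 = 8.3
  S[X,Y] = ((1.6)·(-3.4) + (2.6)·(1.6) + (1.6)·(-0.4) + (-1.4)·(0.6) + (-4.4)·(1.6)) / 4 = -9.8/4 = -2.45
  S[X,Z] = ((1.6)·(0.6) + (2.6)·(3.6) + (1.6)·(-2.4) + (-1.4)·(0.6) + (-4.4)·(-2.4)) / 4 = 16.2/4 = 4.05
  S[Y,Y] = ((-3.4)·(-3.4) + (1.6)·(1.6) + (-0.4)·(-0.4) + (0.6)·(0.6) + (1.6)·(1.6)) / 4 = 17.2/4 = 4.3
  S[Y,Z] = ((-3.4)·(0.6) + (1.6)·(3.6) + (-0.4)·(-2.4) + (0.6)·(0.6) + (1.6)·(-2.4)) / 4 = 1.2/4 = 0.3
  S[Z,Z] = ((0.6)·(0.6) + (3.6)·(3.6) + (-2.4)·(-2.4) + (0.6)·(0.6) + (-2.4)·(-2.4)) / 4 = 25.2/4 = 6.3

S is symmetric (S[j,i] = S[i,j]). Assembling:

S = [[8.3, -2.45, 4.05],
 [-2.45, 4.3, 0.3],
 [4.05, 0.3, 6.3]]


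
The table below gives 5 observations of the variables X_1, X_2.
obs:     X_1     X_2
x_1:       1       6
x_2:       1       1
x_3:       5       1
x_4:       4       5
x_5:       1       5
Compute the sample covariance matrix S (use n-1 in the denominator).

Step 1 — column means:
  mean(X_1) = (1 + 1 + 5 + 4 + 1) / 5 = 12/5 = 2.4
  mean(X_2) = (6 + 1 + 1 + 5 + 5) / 5 = 18/5 = 3.6

Step 2 — sample covariance S[i,j] = (1/(n-1)) · Σ_k (x_{k,i} - mean_i) · (x_{k,j} - mean_j), with n-1 = 4.
  S[X_1,X_1] = ((-1.4)·(-1.4) + (-1.4)·(-1.4) + (2.6)·(2.6) + (1.6)·(1.6) + (-1.4)·(-1.4)) / 4 = 15.2/4 = 3.8
  S[X_1,X_2] = ((-1.4)·(2.4) + (-1.4)·(-2.6) + (2.6)·(-2.6) + (1.6)·(1.4) + (-1.4)·(1.4)) / 4 = -6.2/4 = -1.55
  S[X_2,X_2] = ((2.4)·(2.4) + (-2.6)·(-2.6) + (-2.6)·(-2.6) + (1.4)·(1.4) + (1.4)·(1.4)) / 4 = 23.2/4 = 5.8

S is symmetric (S[j,i] = S[i,j]). Assembling:

S = [[3.8, -1.55],
 [-1.55, 5.8]]


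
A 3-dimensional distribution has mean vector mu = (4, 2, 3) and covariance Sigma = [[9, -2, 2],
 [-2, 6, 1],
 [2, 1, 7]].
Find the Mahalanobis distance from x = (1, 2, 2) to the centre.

Step 1 — centre the observation: (x - mu) = (-3, 0, -1).

Step 2 — invert Sigma (cofactor / det for 3×3, or solve directly):
  Sigma^{-1} = [[0.1327, 0.0518, -0.0453],
 [0.0518, 0.1909, -0.0421],
 [-0.0453, -0.0421, 0.1618]].

Step 3 — form the quadratic (x - mu)^T · Sigma^{-1} · (x - mu):
  Sigma^{-1} · (x - mu) = (-0.3528, -0.1133, -0.0259).
  (x - mu)^T · [Sigma^{-1} · (x - mu)] = (-3)·(-0.3528) + (0)·(-0.1133) + (-1)·(-0.0259) = 1.0841.

Step 4 — take square root: d = √(1.0841) ≈ 1.0412.

d(x, mu) = √(1.0841) ≈ 1.0412


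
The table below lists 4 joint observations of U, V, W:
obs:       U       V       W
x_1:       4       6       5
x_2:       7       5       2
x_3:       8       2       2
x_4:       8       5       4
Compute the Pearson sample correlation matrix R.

Step 1 — column means:
  mean(U) = (4 + 7 + 8 + 8) / 4 = 27/4 = 6.75
  mean(V) = (6 + 5 + 2 + 5) / 4 = 18/4 = 4.5
  mean(W) = (5 + 2 + 2 + 4) / 4 = 13/4 = 3.25

Step 2 — sample variances and covariances s[i,j] = (1/(n-1)) · Σ_k (x_{k,i} - mean_i) · (x_{k,j} - mean_j), with n-1 = 3:
  s[U,U] = ((-2.75)·(-2.75) + (0.25)·(0.25) + (1.25)·(1.25) + (1.25)·(1.25)) / 3 = 10.75/3 = 3.5833
  s[U,V] = ((-2.75)·(1.5) + (0.25)·(0.5) + (1.25)·(-2.5) + (1.25)·(0.5)) / 3 = -6.5/3 = -2.1667
  s[U,W] = ((-2.75)·(1.75) + (0.25)·(-1.25) + (1.25)·(-1.25) + (1.25)·(0.75)) / 3 = -5.75/3 = -1.9167
  s[V,V] = ((1.5)·(1.5) + (0.5)·(0.5) + (-2.5)·(-2.5) + (0.5)·(0.5)) / 3 = 9/3 = 3
  s[V,W] = ((1.5)·(1.75) + (0.5)·(-1.25) + (-2.5)·(-1.25) + (0.5)·(0.75)) / 3 = 5.5/3 = 1.8333
  s[W,W] = ((1.75)·(1.75) + (-1.25)·(-1.25) + (-1.25)·(-1.25) + (0.75)·(0.75)) / 3 = 6.75/3 = 2.25
  Sample standard deviations s_i = √(s[i,i]):
  s(U) = √(3.5833) = 1.893
  s(V) = √(3) = 1.7321
  s(W) = √(2.25) = 1.5

Step 3 — r_{ij} = s_{ij} / (s_i · s_j):
  r[U,U] = 1 (diagonal).
  r[U,V] = -2.1667 / (1.893 · 1.7321) = -2.1667 / 3.2787 = -0.6608
  r[U,W] = -1.9167 / (1.893 · 1.5) = -1.9167 / 2.8395 = -0.675
  r[V,V] = 1 (diagonal).
  r[V,W] = 1.8333 / (1.7321 · 1.5) = 1.8333 / 2.5981 = 0.7057
  r[W,W] = 1 (diagonal).

R is symmetric with unit diagonal. Assembling:

R = [[1, -0.6608, -0.675],
 [-0.6608, 1, 0.7057],
 [-0.675, 0.7057, 1]]


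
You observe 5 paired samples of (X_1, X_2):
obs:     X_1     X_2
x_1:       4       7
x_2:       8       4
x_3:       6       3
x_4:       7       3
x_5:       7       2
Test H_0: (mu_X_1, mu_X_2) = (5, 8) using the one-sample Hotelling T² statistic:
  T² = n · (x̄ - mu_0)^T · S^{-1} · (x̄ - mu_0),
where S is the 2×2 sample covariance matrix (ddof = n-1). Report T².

Step 1 — sample mean vector:
  mean(X_1) = (4 + 8 + 6 + 7 + 7) / 5 = 32/5 = 6.4
  mean(X_2) = (7 + 4 + 3 + 3 + 2) / 5 = 19/5 = 3.8
  x̄ = (6.4, 3.8),  deviation x̄ - mu_0 = (6.4, 3.8) - (5, 8) = (1.4, -4.2).

Step 2 — sample covariance matrix, S[i,j] = (1/(n-1)) · Σ_k (x_{k,i} - mean_i) · (x_{k,j} - mean_j), divisor n-1 = 4:
  S[X_1,X_1] = ((-2.4)·(-2.4) + (1.6)·(1.6) + (-0.4)·(-0.4) + (0.6)·(0.6) + (0.6)·(0.6)) / 4 = 9.2/4 = 2.3
  S[X_1,X_2] = ((-2.4)·(3.2) + (1.6)·(0.2) + (-0.4)·(-0.8) + (0.6)·(-0.8) + (0.6)·(-1.8)) / 4 = -8.6/4 = -2.15
  S[X_2,X_2] = ((3.2)·(3.2) + (0.2)·(0.2) + (-0.8)·(-0.8) + (-0.8)·(-0.8) + (-1.8)·(-1.8)) / 4 = 14.8/4 = 3.7
  S = [[2.3, -2.15],
 [-2.15, 3.7]].

Step 3 — invert S. det(S) = 2.3·3.7 - (-2.15)² = 3.8875.
  S^{-1} = (1/det) · [[d, -b], [-b, a]] = [[0.9518, 0.5531],
 [0.5531, 0.5916]].

Step 4 — quadratic form (x̄ - mu_0)^T · S^{-1} · (x̄ - mu_0):
  S^{-1} · (x̄ - mu_0) = (-0.9904, -1.7106),
  (x̄ - mu_0)^T · [...] = (1.4)·(-0.9904) + (-4.2)·(-1.7106) = 5.7981.

Step 5 — scale by n: T² = 5 · 5.7981 = 28.9904.

T² ≈ 28.9904


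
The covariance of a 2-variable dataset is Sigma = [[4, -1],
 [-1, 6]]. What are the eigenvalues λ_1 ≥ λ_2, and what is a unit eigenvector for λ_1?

Step 1 — characteristic polynomial of 2×2 Sigma:
  det(Sigma - λI) = λ² - trace · λ + det = 0.
  trace = 4 + 6 = 10, det = 4·6 - (-1)² = 23.
Step 2 — discriminant:
  Δ = trace² - 4·det = 100 - 92 = 8.
Step 3 — eigenvalues:
  λ = (trace ± √Δ)/2 = (10 ± 2.8284)/2,
  λ_1 = 6.4142,  λ_2 = 3.5858.

Step 4 — unit eigenvector for λ_1: solve (Sigma - λ_1 I)v = 0. First row:
  (4 - 6.4142)·v_x + (-1)·v_y = 0, i.e. (-2.4142)·v_x + (-1)·v_y = 0,
  so v ∝ (b, λ_1 - a) = (-1, 2.4142); multiply by -1 so the first entry is positive: u = (1, -2.4142).
  ||u|| = √((1)² + (-2.4142)²) = √(6.8284) ≈ 2.6131,
  v_1 = u/||u|| ≈ (0.3827, -0.9239) (||v_1|| = 1).

λ_1 = 6.4142,  λ_2 = 3.5858;  v_1 ≈ (0.3827, -0.9239)


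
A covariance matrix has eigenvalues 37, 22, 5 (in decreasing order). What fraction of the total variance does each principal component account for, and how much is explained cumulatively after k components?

Step 1 — total variance = trace(Sigma) = Σ λ_i = 37 + 22 + 5 = 64.

Step 2 — fraction explained by component i = λ_i / Σ λ:
  PC1: 37/64 = 0.5781
  PC2: 22/64 = 0.3438
  PC3: 5/64 = 0.0781

Step 3 — cumulative fraction after k components = (λ_1 + ... + λ_k) / Σ λ:
  k = 1: 37/64 = 0.5781
  k = 2: (37 + 22)/64 = 59/64 = 0.9219
  k = 3: (37 + 22 + 5)/64 = 64/64 = 1

Summary (fraction, with percent):

explained: PC1 0.5781 (57.81%), PC2 0.3438 (34.38%), PC3 0.0781 (7.81%);  cumulative: 0.5781, 0.9219, 1


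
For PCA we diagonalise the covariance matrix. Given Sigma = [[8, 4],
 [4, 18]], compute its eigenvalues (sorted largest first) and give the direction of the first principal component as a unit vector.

Step 1 — characteristic polynomial of 2×2 Sigma:
  det(Sigma - λI) = λ² - trace · λ + det = 0.
  trace = 8 + 18 = 26, det = 8·18 - (4)² = 128.
Step 2 — discriminant:
  Δ = trace² - 4·det = 676 - 512 = 164.
Step 3 — eigenvalues:
  λ = (trace ± √Δ)/2 = (26 ± 12.8062)/2,
  λ_1 = 19.4031,  λ_2 = 6.5969.

Step 4 — unit eigenvector for λ_1: solve (Sigma - λ_1 I)v = 0. First row:
  (8 - 19.4031)·v_x + (4)·v_y = 0, i.e. (-11.4031)·v_x + (4)·v_y = 0,
  so v ∝ (b, λ_1 - a) = (4, 11.4031) = u.
  ||u|| = √((4)² + (11.4031)²) = √(146.0312) ≈ 12.0843,
  v_1 = u/||u|| ≈ (0.331, 0.9436) (||v_1|| = 1).

λ_1 = 19.4031,  λ_2 = 6.5969;  v_1 ≈ (0.331, 0.9436)


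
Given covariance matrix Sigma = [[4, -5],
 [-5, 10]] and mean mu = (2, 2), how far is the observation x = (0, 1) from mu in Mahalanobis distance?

Step 1 — centre the observation: (x - mu) = (-2, -1).

Step 2 — invert Sigma. det(Sigma) = 4·10 - (-5)² = 15.
  Sigma^{-1} = (1/det) · [[d, -b], [-b, a]] = [[0.6667, 0.3333],
 [0.3333, 0.2667]].

Step 3 — form the quadratic (x - mu)^T · Sigma^{-1} · (x - mu):
  Sigma^{-1} · (x - mu) = (-1.6667, -0.9333).
  (x - mu)^T · [Sigma^{-1} · (x - mu)] = (-2)·(-1.6667) + (-1)·(-0.9333) = 4.2667.

Step 4 — take square root: d = √(4.2667) ≈ 2.0656.

d(x, mu) = √(4.2667) ≈ 2.0656


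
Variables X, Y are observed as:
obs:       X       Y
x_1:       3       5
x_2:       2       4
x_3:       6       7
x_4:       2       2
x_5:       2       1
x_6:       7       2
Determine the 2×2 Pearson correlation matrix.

Step 1 — column means:
  mean(X) = (3 + 2 + 6 + 2 + 2 + 7) / 6 = 22/6 = 3.6667
  mean(Y) = (5 + 4 + 7 + 2 + 1 + 2) / 6 = 21/6 = 3.5

Step 2 — sample variances and covariances s[i,j] = (1/(n-1)) · Σ_k (x_{k,i} - mean_i) · (x_{k,j} - mean_j), with n-1 = 5:
  s[X,X] = ((-0.6667)·(-0.6667) + (-1.6667)·(-1.6667) + (2.3333)·(2.3333) + (-1.6667)·(-1.6667) + (-1.6667)·(-1.6667) + (3.3333)·(3.3333)) / 5 = 25.3333/5 = 5.0667
  s[X,Y] = ((-0.6667)·(1.5) + (-1.6667)·(0.5) + (2.3333)·(3.5) + (-1.6667)·(-1.5) + (-1.6667)·(-2.5) + (3.3333)·(-1.5)) / 5 = 8/5 = 1.6
  s[Y,Y] = ((1.5)·(1.5) + (0.5)·(0.5) + (3.5)·(3.5) + (-1.5)·(-1.5) + (-2.5)·(-2.5) + (-1.5)·(-1.5)) / 5 = 25.5/5 = 5.1
  Sample standard deviations s_i = √(s[i,i]):
  s(X) = √(5.0667) = 2.2509
  s(Y) = √(5.1) = 2.2583

Step 3 — r_{ij} = s_{ij} / (s_i · s_j):
  r[X,X] = 1 (diagonal).
  r[X,Y] = 1.6 / (2.2509 · 2.2583) = 1.6 / 5.0833 = 0.3148
  r[Y,Y] = 1 (diagonal).

R is symmetric with unit diagonal. Assembling:

R = [[1, 0.3148],
 [0.3148, 1]]


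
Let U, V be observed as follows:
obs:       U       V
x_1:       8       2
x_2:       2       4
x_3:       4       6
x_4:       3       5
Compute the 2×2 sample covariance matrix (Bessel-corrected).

Step 1 — column means:
  mean(U) = (8 + 2 + 4 + 3) / 4 = 17/4 = 4.25
  mean(V) = (2 + 4 + 6 + 5) / 4 = 17/4 = 4.25

Step 2 — sample covariance S[i,j] = (1/(n-1)) · Σ_k (x_{k,i} - mean_i) · (x_{k,j} - mean_j), with n-1 = 3.
  S[U,U] = ((3.75)·(3.75) + (-2.25)·(-2.25) + (-0.25)·(-0.25) + (-1.25)·(-1.25)) / 3 = 20.75/3 = 6.9167
  S[U,V] = ((3.75)·(-2.25) + (-2.25)·(-0.25) + (-0.25)·(1.75) + (-1.25)·(0.75)) / 3 = -9.25/3 = -3.0833
  S[V,V] = ((-2.25)·(-2.25) + (-0.25)·(-0.25) + (1.75)·(1.75) + (0.75)·(0.75)) / 3 = 8.75/3 = 2.9167

S is symmetric (S[j,i] = S[i,j]). Assembling:

S = [[6.9167, -3.0833],
 [-3.0833, 2.9167]]


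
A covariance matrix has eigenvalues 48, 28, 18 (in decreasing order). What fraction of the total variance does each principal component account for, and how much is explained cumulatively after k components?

Step 1 — total variance = trace(Sigma) = Σ λ_i = 48 + 28 + 18 = 94.

Step 2 — fraction explained by component i = λ_i / Σ λ:
  PC1: 48/94 = 0.5106
  PC2: 28/94 = 0.2979
  PC3: 18/94 = 0.1915

Step 3 — cumulative fraction after k components = (λ_1 + ... + λ_k) / Σ λ:
  k = 1: 48/94 = 0.5106
  k = 2: (48 + 28)/94 = 76/94 = 0.8085
  k = 3: (48 + 28 + 18)/94 = 94/94 = 1

Summary (fraction, with percent):

explained: PC1 0.5106 (51.06%), PC2 0.2979 (29.79%), PC3 0.1915 (19.15%);  cumulative: 0.5106, 0.8085, 1


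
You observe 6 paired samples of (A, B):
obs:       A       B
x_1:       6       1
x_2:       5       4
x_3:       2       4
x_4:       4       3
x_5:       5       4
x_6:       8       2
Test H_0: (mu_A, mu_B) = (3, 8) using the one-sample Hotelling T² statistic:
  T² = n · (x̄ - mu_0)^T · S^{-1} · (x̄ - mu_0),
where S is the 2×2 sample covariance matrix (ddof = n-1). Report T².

Step 1 — sample mean vector:
  mean(A) = (6 + 5 + 2 + 4 + 5 + 8) / 6 = 30/6 = 5
  mean(B) = (1 + 4 + 4 + 3 + 4 + 2) / 6 = 18/6 = 3
  x̄ = (5, 3),  deviation x̄ - mu_0 = (5, 3) - (3, 8) = (2, -5).

Step 2 — sample covariance matrix, S[i,j] = (1/(n-1)) · Σ_k (x_{k,i} - mean_i) · (x_{k,j} - mean_j), divisor n-1 = 5:
  S[A,A] = ((1)·(1) + (0)·(0) + (-3)·(-3) + (-1)·(-1) + (0)·(0) + (3)·(3)) / 5 = 20/5 = 4
  S[A,B] = ((1)·(-2) + (0)·(1) + (-3)·(1) + (-1)·(0) + (0)·(1) + (3)·(-1)) / 5 = -8/5 = -1.6
  S[B,B] = ((-2)·(-2) + (1)·(1) + (1)·(1) + (0)·(0) + (1)·(1) + (-1)·(-1)) / 5 = 8/5 = 1.6
  S = [[4, -1.6],
 [-1.6, 1.6]].

Step 3 — invert S. det(S) = 4·1.6 - (-1.6)² = 3.84.
  S^{-1} = (1/det) · [[d, -b], [-b, a]] = [[0.4167, 0.4167],
 [0.4167, 1.0417]].

Step 4 — quadratic form (x̄ - mu_0)^T · S^{-1} · (x̄ - mu_0):
  S^{-1} · (x̄ - mu_0) = (-1.25, -4.375),
  (x̄ - mu_0)^T · [...] = (2)·(-1.25) + (-5)·(-4.375) = 19.375.

Step 5 — scale by n: T² = 6 · 19.375 = 116.25.

T² ≈ 116.25


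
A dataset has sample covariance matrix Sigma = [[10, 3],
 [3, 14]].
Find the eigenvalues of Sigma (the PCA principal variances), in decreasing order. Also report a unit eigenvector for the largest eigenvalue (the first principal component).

Step 1 — characteristic polynomial of 2×2 Sigma:
  det(Sigma - λI) = λ² - trace · λ + det = 0.
  trace = 10 + 14 = 24, det = 10·14 - (3)² = 131.
Step 2 — discriminant:
  Δ = trace² - 4·det = 576 - 524 = 52.
Step 3 — eigenvalues:
  λ = (trace ± √Δ)/2 = (24 ± 7.2111)/2,
  λ_1 = 15.6056,  λ_2 = 8.3944.

Step 4 — unit eigenvector for λ_1: solve (Sigma - λ_1 I)v = 0. First row:
  (10 - 15.6056)·v_x + (3)·v_y = 0, i.e. (-5.6056)·v_x + (3)·v_y = 0,
  so v ∝ (b, λ_1 - a) = (3, 5.6056) = u.
  ||u|| = √((3)² + (5.6056)²) = √(40.4222) ≈ 6.3578,
  v_1 = u/||u|| ≈ (0.4719, 0.8817) (||v_1|| = 1).

λ_1 = 15.6056,  λ_2 = 8.3944;  v_1 ≈ (0.4719, 0.8817)


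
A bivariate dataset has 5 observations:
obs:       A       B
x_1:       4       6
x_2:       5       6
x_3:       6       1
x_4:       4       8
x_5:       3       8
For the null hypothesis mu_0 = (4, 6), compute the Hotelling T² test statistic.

Step 1 — sample mean vector:
  mean(A) = (4 + 5 + 6 + 4 + 3) / 5 = 22/5 = 4.4
  mean(B) = (6 + 6 + 1 + 8 + 8) / 5 = 29/5 = 5.8
  x̄ = (4.4, 5.8),  deviation x̄ - mu_0 = (4.4, 5.8) - (4, 6) = (0.4, -0.2).

Step 2 — sample covariance matrix, S[i,j] = (1/(n-1)) · Σ_k (x_{k,i} - mean_i) · (x_{k,j} - mean_j), divisor n-1 = 4:
  S[A,A] = ((-0.4)·(-0.4) + (0.6)·(0.6) + (1.6)·(1.6) + (-0.4)·(-0.4) + (-1.4)·(-1.4)) / 4 = 5.2/4 = 1.3
  S[A,B] = ((-0.4)·(0.2) + (0.6)·(0.2) + (1.6)·(-4.8) + (-0.4)·(2.2) + (-1.4)·(2.2)) / 4 = -11.6/4 = -2.9
  S[B,B] = ((0.2)·(0.2) + (0.2)·(0.2) + (-4.8)·(-4.8) + (2.2)·(2.2) + (2.2)·(2.2)) / 4 = 32.8/4 = 8.2
  S = [[1.3, -2.9],
 [-2.9, 8.2]].

Step 3 — invert S. det(S) = 1.3·8.2 - (-2.9)² = 2.25.
  S^{-1} = (1/det) · [[d, -b], [-b, a]] = [[3.6444, 1.2889],
 [1.2889, 0.5778]].

Step 4 — quadratic form (x̄ - mu_0)^T · S^{-1} · (x̄ - mu_0):
  S^{-1} · (x̄ - mu_0) = (1.2, 0.4),
  (x̄ - mu_0)^T · [...] = (0.4)·(1.2) + (-0.2)·(0.4) = 0.4.

Step 5 — scale by n: T² = 5 · 0.4 = 2.

T² ≈ 2


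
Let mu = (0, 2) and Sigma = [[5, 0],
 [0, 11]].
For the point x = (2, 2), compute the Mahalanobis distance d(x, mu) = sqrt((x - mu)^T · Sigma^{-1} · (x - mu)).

Step 1 — centre the observation: (x - mu) = (2, 0).

Step 2 — invert Sigma. det(Sigma) = 5·11 - (0)² = 55.
  Sigma^{-1} = (1/det) · [[d, -b], [-b, a]] = [[0.2, 0],
 [0, 0.0909]].

Step 3 — form the quadratic (x - mu)^T · Sigma^{-1} · (x - mu):
  Sigma^{-1} · (x - mu) = (0.4, 0).
  (x - mu)^T · [Sigma^{-1} · (x - mu)] = (2)·(0.4) + (0)·(0) = 0.8.

Step 4 — take square root: d = √(0.8) ≈ 0.8944.

d(x, mu) = √(0.8) ≈ 0.8944


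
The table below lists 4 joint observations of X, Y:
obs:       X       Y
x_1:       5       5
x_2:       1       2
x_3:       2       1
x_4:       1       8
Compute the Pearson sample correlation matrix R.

Step 1 — column means:
  mean(X) = (5 + 1 + 2 + 1) / 4 = 9/4 = 2.25
  mean(Y) = (5 + 2 + 1 + 8) / 4 = 16/4 = 4

Step 2 — sample variances and covariances s[i,j] = (1/(n-1)) · Σ_k (x_{k,i} - mean_i) · (x_{k,j} - mean_j), with n-1 = 3:
  s[X,X] = ((2.75)·(2.75) + (-1.25)·(-1.25) + (-0.25)·(-0.25) + (-1.25)·(-1.25)) / 3 = 10.75/3 = 3.5833
  s[X,Y] = ((2.75)·(1) + (-1.25)·(-2) + (-0.25)·(-3) + (-1.25)·(4)) / 3 = 1/3 = 0.3333
  s[Y,Y] = ((1)·(1) + (-2)·(-2) + (-3)·(-3) + (4)·(4)) / 3 = 30/3 = 10
  Sample standard deviations s_i = √(s[i,i]):
  s(X) = √(3.5833) = 1.893
  s(Y) = √(10) = 3.1623

Step 3 — r_{ij} = s_{ij} / (s_i · s_j):
  r[X,X] = 1 (diagonal).
  r[X,Y] = 0.3333 / (1.893 · 3.1623) = 0.3333 / 5.9861 = 0.0557
  r[Y,Y] = 1 (diagonal).

R is symmetric with unit diagonal. Assembling:

R = [[1, 0.0557],
 [0.0557, 1]]


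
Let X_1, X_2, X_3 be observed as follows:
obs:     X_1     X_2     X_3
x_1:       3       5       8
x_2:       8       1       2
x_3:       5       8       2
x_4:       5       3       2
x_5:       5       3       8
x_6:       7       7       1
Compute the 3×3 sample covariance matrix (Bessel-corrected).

Step 1 — column means:
  mean(X_1) = (3 + 8 + 5 + 5 + 5 + 7) / 6 = 33/6 = 5.5
  mean(X_2) = (5 + 1 + 8 + 3 + 3 + 7) / 6 = 27/6 = 4.5
  mean(X_3) = (8 + 2 + 2 + 2 + 8 + 1) / 6 = 23/6 = 3.8333

Step 2 — sample covariance S[i,j] = (1/(n-1)) · Σ_k (x_{k,i} - mean_i) · (x_{k,j} - mean_j), with n-1 = 5.
  S[X_1,X_1] = ((-2.5)·(-2.5) + (2.5)·(2.5) + (-0.5)·(-0.5) + (-0.5)·(-0.5) + (-0.5)·(-0.5) + (1.5)·(1.5)) / 5 = 15.5/5 = 3.1
  S[X_1,X_2] = ((-2.5)·(0.5) + (2.5)·(-3.5) + (-0.5)·(3.5) + (-0.5)·(-1.5) + (-0.5)·(-1.5) + (1.5)·(2.5)) / 5 = -6.5/5 = -1.3
  S[X_1,X_3] = ((-2.5)·(4.1667) + (2.5)·(-1.8333) + (-0.5)·(-1.8333) + (-0.5)·(-1.8333) + (-0.5)·(4.1667) + (1.5)·(-2.8333)) / 5 = -19.5/5 = -3.9
  S[X_2,X_2] = ((0.5)·(0.5) + (-3.5)·(-3.5) + (3.5)·(3.5) + (-1.5)·(-1.5) + (-1.5)·(-1.5) + (2.5)·(2.5)) / 5 = 35.5/5 = 7.1
  S[X_2,X_3] = ((0.5)·(4.1667) + (-3.5)·(-1.8333) + (3.5)·(-1.8333) + (-1.5)·(-1.8333) + (-1.5)·(4.1667) + (2.5)·(-2.8333)) / 5 = -8.5/5 = -1.7
  S[X_3,X_3] = ((4.1667)·(4.1667) + (-1.8333)·(-1.8333) + (-1.8333)·(-1.8333) + (-1.8333)·(-1.8333) + (4.1667)·(4.1667) + (-2.8333)·(-2.8333)) / 5 = 52.8333/5 = 10.5667

S is symmetric (S[j,i] = S[i,j]). Assembling:

S = [[3.1, -1.3, -3.9],
 [-1.3, 7.1, -1.7],
 [-3.9, -1.7, 10.5667]]


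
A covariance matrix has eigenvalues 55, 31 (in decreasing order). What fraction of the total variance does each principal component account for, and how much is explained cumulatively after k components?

Step 1 — total variance = trace(Sigma) = Σ λ_i = 55 + 31 = 86.

Step 2 — fraction explained by component i = λ_i / Σ λ:
  PC1: 55/86 = 0.6395
  PC2: 31/86 = 0.3605

Step 3 — cumulative fraction after k components = (λ_1 + ... + λ_k) / Σ λ:
  k = 1: 55/86 = 0.6395
  k = 2: (55 + 31)/86 = 86/86 = 1

Summary (fraction, with percent):

explained: PC1 0.6395 (63.95%), PC2 0.3605 (36.05%);  cumulative: 0.6395, 1


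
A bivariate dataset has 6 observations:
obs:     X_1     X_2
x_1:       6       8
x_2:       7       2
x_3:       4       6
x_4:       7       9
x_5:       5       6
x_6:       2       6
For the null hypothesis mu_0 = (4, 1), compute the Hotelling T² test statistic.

Step 1 — sample mean vector:
  mean(X_1) = (6 + 7 + 4 + 7 + 5 + 2) / 6 = 31/6 = 5.1667
  mean(X_2) = (8 + 2 + 6 + 9 + 6 + 6) / 6 = 37/6 = 6.1667
  x̄ = (5.1667, 6.1667),  deviation x̄ - mu_0 = (5.1667, 6.1667) - (4, 1) = (1.1667, 5.1667).

Step 2 — sample covariance matrix, S[i,j] = (1/(n-1)) · Σ_k (x_{k,i} - mean_i) · (x_{k,j} - mean_j), divisor n-1 = 5:
  S[X_1,X_1] = ((0.8333)·(0.8333) + (1.8333)·(1.8333) + (-1.1667)·(-1.1667) + (1.8333)·(1.8333) + (-0.1667)·(-0.1667) + (-3.1667)·(-3.1667)) / 5 = 18.8333/5 = 3.7667
  S[X_1,X_2] = ((0.8333)·(1.8333) + (1.8333)·(-4.1667) + (-1.1667)·(-0.1667) + (1.8333)·(2.8333) + (-0.1667)·(-0.1667) + (-3.1667)·(-0.1667)) / 5 = -0.1667/5 = -0.0333
  S[X_2,X_2] = ((1.8333)·(1.8333) + (-4.1667)·(-4.1667) + (-0.1667)·(-0.1667) + (2.8333)·(2.8333) + (-0.1667)·(-0.1667) + (-0.1667)·(-0.1667)) / 5 = 28.8333/5 = 5.7667
  S = [[3.7667, -0.0333],
 [-0.0333, 5.7667]].

Step 3 — invert S. det(S) = 3.7667·5.7667 - (-0.0333)² = 21.72.
  S^{-1} = (1/det) · [[d, -b], [-b, a]] = [[0.2655, 0.0015],
 [0.0015, 0.1734]].

Step 4 — quadratic form (x̄ - mu_0)^T · S^{-1} · (x̄ - mu_0):
  S^{-1} · (x̄ - mu_0) = (0.3177, 0.8978),
  (x̄ - mu_0)^T · [...] = (1.1667)·(0.3177) + (5.1667)·(0.8978) = 5.0092.

Step 5 — scale by n: T² = 6 · 5.0092 = 30.0552.

T² ≈ 30.0552


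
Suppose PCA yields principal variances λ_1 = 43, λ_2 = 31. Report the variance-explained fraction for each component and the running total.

Step 1 — total variance = trace(Sigma) = Σ λ_i = 43 + 31 = 74.

Step 2 — fraction explained by component i = λ_i / Σ λ:
  PC1: 43/74 = 0.5811
  PC2: 31/74 = 0.4189

Step 3 — cumulative fraction after k components = (λ_1 + ... + λ_k) / Σ λ:
  k = 1: 43/74 = 0.5811
  k = 2: (43 + 31)/74 = 74/74 = 1

Summary (fraction, with percent):

explained: PC1 0.5811 (58.11%), PC2 0.4189 (41.89%);  cumulative: 0.5811, 1


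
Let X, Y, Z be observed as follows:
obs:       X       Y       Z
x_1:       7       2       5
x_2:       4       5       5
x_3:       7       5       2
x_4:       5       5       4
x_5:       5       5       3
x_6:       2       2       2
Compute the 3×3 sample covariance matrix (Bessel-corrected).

Step 1 — column means:
  mean(X) = (7 + 4 + 7 + 5 + 5 + 2) / 6 = 30/6 = 5
  mean(Y) = (2 + 5 + 5 + 5 + 5 + 2) / 6 = 24/6 = 4
  mean(Z) = (5 + 5 + 2 + 4 + 3 + 2) / 6 = 21/6 = 3.5

Step 2 — sample covariance S[i,j] = (1/(n-1)) · Σ_k (x_{k,i} - mean_i) · (x_{k,j} - mean_j), with n-1 = 5.
  S[X,X] = ((2)·(2) + (-1)·(-1) + (2)·(2) + (0)·(0) + (0)·(0) + (-3)·(-3)) / 5 = 18/5 = 3.6
  S[X,Y] = ((2)·(-2) + (-1)·(1) + (2)·(1) + (0)·(1) + (0)·(1) + (-3)·(-2)) / 5 = 3/5 = 0.6
  S[X,Z] = ((2)·(1.5) + (-1)·(1.5) + (2)·(-1.5) + (0)·(0.5) + (0)·(-0.5) + (-3)·(-1.5)) / 5 = 3/5 = 0.6
  S[Y,Y] = ((-2)·(-2) + (1)·(1) + (1)·(1) + (1)·(1) + (1)·(1) + (-2)·(-2)) / 5 = 12/5 = 2.4
  S[Y,Z] = ((-2)·(1.5) + (1)·(1.5) + (1)·(-1.5) + (1)·(0.5) + (1)·(-0.5) + (-2)·(-1.5)) / 5 = 0/5 = 0
  S[Z,Z] = ((1.5)·(1.5) + (1.5)·(1.5) + (-1.5)·(-1.5) + (0.5)·(0.5) + (-0.5)·(-0.5) + (-1.5)·(-1.5)) / 5 = 9.5/5 = 1.9

S is symmetric (S[j,i] = S[i,j]). Assembling:

S = [[3.6, 0.6, 0.6],
 [0.6, 2.4, 0],
 [0.6, 0, 1.9]]


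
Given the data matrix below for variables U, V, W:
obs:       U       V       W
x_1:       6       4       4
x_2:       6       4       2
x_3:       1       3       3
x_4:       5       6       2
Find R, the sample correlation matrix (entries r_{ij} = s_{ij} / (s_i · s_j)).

Step 1 — column means:
  mean(U) = (6 + 6 + 1 + 5) / 4 = 18/4 = 4.5
  mean(V) = (4 + 4 + 3 + 6) / 4 = 17/4 = 4.25
  mean(W) = (4 + 2 + 3 + 2) / 4 = 11/4 = 2.75

Step 2 — sample variances and covariances s[i,j] = (1/(n-1)) · Σ_k (x_{k,i} - mean_i) · (x_{k,j} - mean_j), with n-1 = 3:
  s[U,U] = ((1.5)·(1.5) + (1.5)·(1.5) + (-3.5)·(-3.5) + (0.5)·(0.5)) / 3 = 17/3 = 5.6667
  s[U,V] = ((1.5)·(-0.25) + (1.5)·(-0.25) + (-3.5)·(-1.25) + (0.5)·(1.75)) / 3 = 4.5/3 = 1.5
  s[U,W] = ((1.5)·(1.25) + (1.5)·(-0.75) + (-3.5)·(0.25) + (0.5)·(-0.75)) / 3 = -0.5/3 = -0.1667
  s[V,V] = ((-0.25)·(-0.25) + (-0.25)·(-0.25) + (-1.25)·(-1.25) + (1.75)·(1.75)) / 3 = 4.75/3 = 1.5833
  s[V,W] = ((-0.25)·(1.25) + (-0.25)·(-0.75) + (-1.25)·(0.25) + (1.75)·(-0.75)) / 3 = -1.75/3 = -0.5833
  s[W,W] = ((1.25)·(1.25) + (-0.75)·(-0.75) + (0.25)·(0.25) + (-0.75)·(-0.75)) / 3 = 2.75/3 = 0.9167
  Sample standard deviations s_i = √(s[i,i]):
  s(U) = √(5.6667) = 2.3805
  s(V) = √(1.5833) = 1.2583
  s(W) = √(0.9167) = 0.9574

Step 3 — r_{ij} = s_{ij} / (s_i · s_j):
  r[U,U] = 1 (diagonal).
  r[U,V] = 1.5 / (2.3805 · 1.2583) = 1.5 / 2.9954 = 0.5008
  r[U,W] = -0.1667 / (2.3805 · 0.9574) = -0.1667 / 2.2791 = -0.0731
  r[V,V] = 1 (diagonal).
  r[V,W] = -0.5833 / (1.2583 · 0.9574) = -0.5833 / 1.2047 = -0.4842
  r[W,W] = 1 (diagonal).

R is symmetric with unit diagonal. Assembling:

R = [[1, 0.5008, -0.0731],
 [0.5008, 1, -0.4842],
 [-0.0731, -0.4842, 1]]


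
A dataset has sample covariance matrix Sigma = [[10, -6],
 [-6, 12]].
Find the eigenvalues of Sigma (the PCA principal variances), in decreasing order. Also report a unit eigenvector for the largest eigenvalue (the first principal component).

Step 1 — characteristic polynomial of 2×2 Sigma:
  det(Sigma - λI) = λ² - trace · λ + det = 0.
  trace = 10 + 12 = 22, det = 10·12 - (-6)² = 84.
Step 2 — discriminant:
  Δ = trace² - 4·det = 484 - 336 = 148.
Step 3 — eigenvalues:
  λ = (trace ± √Δ)/2 = (22 ± 12.1655)/2,
  λ_1 = 17.0828,  λ_2 = 4.9172.

Step 4 — unit eigenvector for λ_1: solve (Sigma - λ_1 I)v = 0. First row:
  (10 - 17.0828)·v_x + (-6)·v_y = 0, i.e. (-7.0828)·v_x + (-6)·v_y = 0,
  so v ∝ (b, λ_1 - a) = (-6, 7.0828); multiply by -1 so the first entry is positive: u = (6, -7.0828).
  ||u|| = √((6)² + (-7.0828)²) = √(86.1655) ≈ 9.2825,
  v_1 = u/||u|| ≈ (0.6464, -0.763) (||v_1|| = 1).

λ_1 = 17.0828,  λ_2 = 4.9172;  v_1 ≈ (0.6464, -0.763)


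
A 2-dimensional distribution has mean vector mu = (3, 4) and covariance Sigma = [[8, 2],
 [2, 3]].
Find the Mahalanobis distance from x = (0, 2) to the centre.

Step 1 — centre the observation: (x - mu) = (-3, -2).

Step 2 — invert Sigma. det(Sigma) = 8·3 - (2)² = 20.
  Sigma^{-1} = (1/det) · [[d, -b], [-b, a]] = [[0.15, -0.1],
 [-0.1, 0.4]].

Step 3 — form the quadratic (x - mu)^T · Sigma^{-1} · (x - mu):
  Sigma^{-1} · (x - mu) = (-0.25, -0.5).
  (x - mu)^T · [Sigma^{-1} · (x - mu)] = (-3)·(-0.25) + (-2)·(-0.5) = 1.75.

Step 4 — take square root: d = √(1.75) ≈ 1.3229.

d(x, mu) = √(1.75) ≈ 1.3229


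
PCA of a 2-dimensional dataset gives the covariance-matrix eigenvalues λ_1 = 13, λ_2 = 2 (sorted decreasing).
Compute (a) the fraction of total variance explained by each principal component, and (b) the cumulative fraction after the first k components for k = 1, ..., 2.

Step 1 — total variance = trace(Sigma) = Σ λ_i = 13 + 2 = 15.

Step 2 — fraction explained by component i = λ_i / Σ λ:
  PC1: 13/15 = 0.8667
  PC2: 2/15 = 0.1333

Step 3 — cumulative fraction after k components = (λ_1 + ... + λ_k) / Σ λ:
  k = 1: 13/15 = 0.8667
  k = 2: (13 + 2)/15 = 15/15 = 1

Summary (fraction, with percent):

explained: PC1 0.8667 (86.67%), PC2 0.1333 (13.33%);  cumulative: 0.8667, 1


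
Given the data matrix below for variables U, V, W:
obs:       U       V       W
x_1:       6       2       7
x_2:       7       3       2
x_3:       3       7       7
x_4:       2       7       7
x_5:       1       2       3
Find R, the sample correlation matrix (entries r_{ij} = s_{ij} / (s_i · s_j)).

Step 1 — column means:
  mean(U) = (6 + 7 + 3 + 2 + 1) / 5 = 19/5 = 3.8
  mean(V) = (2 + 3 + 7 + 7 + 2) / 5 = 21/5 = 4.2
  mean(W) = (7 + 2 + 7 + 7 + 3) / 5 = 26/5 = 5.2

Step 2 — sample variances and covariances s[i,j] = (1/(n-1)) · Σ_k (x_{k,i} - mean_i) · (x_{k,j} - mean_j), with n-1 = 4:
  s[U,U] = ((2.2)·(2.2) + (3.2)·(3.2) + (-0.8)·(-0.8) + (-1.8)·(-1.8) + (-2.8)·(-2.8)) / 4 = 26.8/4 = 6.7
  s[U,V] = ((2.2)·(-2.2) + (3.2)·(-1.2) + (-0.8)·(2.8) + (-1.8)·(2.8) + (-2.8)·(-2.2)) / 4 = -9.8/4 = -2.45
  s[U,W] = ((2.2)·(1.8) + (3.2)·(-3.2) + (-0.8)·(1.8) + (-1.8)·(1.8) + (-2.8)·(-2.2)) / 4 = -4.8/4 = -1.2
  s[V,V] = ((-2.2)·(-2.2) + (-1.2)·(-1.2) + (2.8)·(2.8) + (2.8)·(2.8) + (-2.2)·(-2.2)) / 4 = 26.8/4 = 6.7
  s[V,W] = ((-2.2)·(1.8) + (-1.2)·(-3.2) + (2.8)·(1.8) + (2.8)·(1.8) + (-2.2)·(-2.2)) / 4 = 14.8/4 = 3.7
  s[W,W] = ((1.8)·(1.8) + (-3.2)·(-3.2) + (1.8)·(1.8) + (1.8)·(1.8) + (-2.2)·(-2.2)) / 4 = 24.8/4 = 6.2
  Sample standard deviations s_i = √(s[i,i]):
  s(U) = √(6.7) = 2.5884
  s(V) = √(6.7) = 2.5884
  s(W) = √(6.2) = 2.49

Step 3 — r_{ij} = s_{ij} / (s_i · s_j):
  r[U,U] = 1 (diagonal).
  r[U,V] = -2.45 / (2.5884 · 2.5884) = -2.45 / 6.7 = -0.3657
  r[U,W] = -1.2 / (2.5884 · 2.49) = -1.2 / 6.4452 = -0.1862
  r[V,V] = 1 (diagonal).
  r[V,W] = 3.7 / (2.5884 · 2.49) = 3.7 / 6.4452 = 0.5741
  r[W,W] = 1 (diagonal).

R is symmetric with unit diagonal. Assembling:

R = [[1, -0.3657, -0.1862],
 [-0.3657, 1, 0.5741],
 [-0.1862, 0.5741, 1]]


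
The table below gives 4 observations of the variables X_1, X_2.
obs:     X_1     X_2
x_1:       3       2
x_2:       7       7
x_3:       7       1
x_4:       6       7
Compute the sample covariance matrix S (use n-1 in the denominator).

Step 1 — column means:
  mean(X_1) = (3 + 7 + 7 + 6) / 4 = 23/4 = 5.75
  mean(X_2) = (2 + 7 + 1 + 7) / 4 = 17/4 = 4.25

Step 2 — sample covariance S[i,j] = (1/(n-1)) · Σ_k (x_{k,i} - mean_i) · (x_{k,j} - mean_j), with n-1 = 3.
  S[X_1,X_1] = ((-2.75)·(-2.75) + (1.25)·(1.25) + (1.25)·(1.25) + (0.25)·(0.25)) / 3 = 10.75/3 = 3.5833
  S[X_1,X_2] = ((-2.75)·(-2.25) + (1.25)·(2.75) + (1.25)·(-3.25) + (0.25)·(2.75)) / 3 = 6.25/3 = 2.0833
  S[X_2,X_2] = ((-2.25)·(-2.25) + (2.75)·(2.75) + (-3.25)·(-3.25) + (2.75)·(2.75)) / 3 = 30.75/3 = 10.25

S is symmetric (S[j,i] = S[i,j]). Assembling:

S = [[3.5833, 2.0833],
 [2.0833, 10.25]]


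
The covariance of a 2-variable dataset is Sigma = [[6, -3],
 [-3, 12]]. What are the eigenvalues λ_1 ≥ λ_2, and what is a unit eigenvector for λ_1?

Step 1 — characteristic polynomial of 2×2 Sigma:
  det(Sigma - λI) = λ² - trace · λ + det = 0.
  trace = 6 + 12 = 18, det = 6·12 - (-3)² = 63.
Step 2 — discriminant:
  Δ = trace² - 4·det = 324 - 252 = 72.
Step 3 — eigenvalues:
  λ = (trace ± √Δ)/2 = (18 ± 8.4853)/2,
  λ_1 = 13.2426,  λ_2 = 4.7574.

Step 4 — unit eigenvector for λ_1: solve (Sigma - λ_1 I)v = 0. First row:
  (6 - 13.2426)·v_x + (-3)·v_y = 0, i.e. (-7.2426)·v_x + (-3)·v_y = 0,
  so v ∝ (b, λ_1 - a) = (-3, 7.2426); multiply by -1 so the first entry is positive: u = (3, -7.2426).
  ||u|| = √((3)² + (-7.2426)²) = √(61.4558) ≈ 7.8394,
  v_1 = u/||u|| ≈ (0.3827, -0.9239) (||v_1|| = 1).

λ_1 = 13.2426,  λ_2 = 4.7574;  v_1 ≈ (0.3827, -0.9239)


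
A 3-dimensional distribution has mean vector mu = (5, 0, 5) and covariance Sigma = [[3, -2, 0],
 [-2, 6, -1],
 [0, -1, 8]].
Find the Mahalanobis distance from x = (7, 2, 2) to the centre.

Step 1 — centre the observation: (x - mu) = (2, 2, -3).

Step 2 — invert Sigma (cofactor / det for 3×3, or solve directly):
  Sigma^{-1} = [[0.4312, 0.1468, 0.0183],
 [0.1468, 0.2202, 0.0275],
 [0.0183, 0.0275, 0.1284]].

Step 3 — form the quadratic (x - mu)^T · Sigma^{-1} · (x - mu):
  Sigma^{-1} · (x - mu) = (1.1009, 0.6514, -0.2936).
  (x - mu)^T · [Sigma^{-1} · (x - mu)] = (2)·(1.1009) + (2)·(0.6514) + (-3)·(-0.2936) = 4.3853.

Step 4 — take square root: d = √(4.3853) ≈ 2.0941.

d(x, mu) = √(4.3853) ≈ 2.0941


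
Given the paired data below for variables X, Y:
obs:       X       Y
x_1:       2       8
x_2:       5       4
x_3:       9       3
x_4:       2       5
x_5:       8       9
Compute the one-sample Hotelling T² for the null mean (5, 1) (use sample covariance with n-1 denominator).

Step 1 — sample mean vector:
  mean(X) = (2 + 5 + 9 + 2 + 8) / 5 = 26/5 = 5.2
  mean(Y) = (8 + 4 + 3 + 5 + 9) / 5 = 29/5 = 5.8
  x̄ = (5.2, 5.8),  deviation x̄ - mu_0 = (5.2, 5.8) - (5, 1) = (0.2, 4.8).

Step 2 — sample covariance matrix, S[i,j] = (1/(n-1)) · Σ_k (x_{k,i} - mean_i) · (x_{k,j} - mean_j), divisor n-1 = 4:
  S[X,X] = ((-3.2)·(-3.2) + (-0.2)·(-0.2) + (3.8)·(3.8) + (-3.2)·(-3.2) + (2.8)·(2.8)) / 4 = 42.8/4 = 10.7
  S[X,Y] = ((-3.2)·(2.2) + (-0.2)·(-1.8) + (3.8)·(-2.8) + (-3.2)·(-0.8) + (2.8)·(3.2)) / 4 = -5.8/4 = -1.45
  S[Y,Y] = ((2.2)·(2.2) + (-1.8)·(-1.8) + (-2.8)·(-2.8) + (-0.8)·(-0.8) + (3.2)·(3.2)) / 4 = 26.8/4 = 6.7
  S = [[10.7, -1.45],
 [-1.45, 6.7]].

Step 3 — invert S. det(S) = 10.7·6.7 - (-1.45)² = 69.5875.
  S^{-1} = (1/det) · [[d, -b], [-b, a]] = [[0.0963, 0.0208],
 [0.0208, 0.1538]].

Step 4 — quadratic form (x̄ - mu_0)^T · S^{-1} · (x̄ - mu_0):
  S^{-1} · (x̄ - mu_0) = (0.1193, 0.7422),
  (x̄ - mu_0)^T · [...] = (0.2)·(0.1193) + (4.8)·(0.7422) = 3.5866.

Step 5 — scale by n: T² = 5 · 3.5866 = 17.9328.

T² ≈ 17.9328


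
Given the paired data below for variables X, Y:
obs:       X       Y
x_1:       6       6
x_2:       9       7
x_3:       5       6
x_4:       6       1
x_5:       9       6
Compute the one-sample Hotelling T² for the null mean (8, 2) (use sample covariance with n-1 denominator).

Step 1 — sample mean vector:
  mean(X) = (6 + 9 + 5 + 6 + 9) / 5 = 35/5 = 7
  mean(Y) = (6 + 7 + 6 + 1 + 6) / 5 = 26/5 = 5.2
  x̄ = (7, 5.2),  deviation x̄ - mu_0 = (7, 5.2) - (8, 2) = (-1, 3.2).

Step 2 — sample covariance matrix, S[i,j] = (1/(n-1)) · Σ_k (x_{k,i} - mean_i) · (x_{k,j} - mean_j), divisor n-1 = 4:
  S[X,X] = ((-1)·(-1) + (2)·(2) + (-2)·(-2) + (-1)·(-1) + (2)·(2)) / 4 = 14/4 = 3.5
  S[X,Y] = ((-1)·(0.8) + (2)·(1.8) + (-2)·(0.8) + (-1)·(-4.2) + (2)·(0.8)) / 4 = 7/4 = 1.75
  S[Y,Y] = ((0.8)·(0.8) + (1.8)·(1.8) + (0.8)·(0.8) + (-4.2)·(-4.2) + (0.8)·(0.8)) / 4 = 22.8/4 = 5.7
  S = [[3.5, 1.75],
 [1.75, 5.7]].

Step 3 — invert S. det(S) = 3.5·5.7 - (1.75)² = 16.8875.
  S^{-1} = (1/det) · [[d, -b], [-b, a]] = [[0.3375, -0.1036],
 [-0.1036, 0.2073]].

Step 4 — quadratic form (x̄ - mu_0)^T · S^{-1} · (x̄ - mu_0):
  S^{-1} · (x̄ - mu_0) = (-0.6691, 0.7668),
  (x̄ - mu_0)^T · [...] = (-1)·(-0.6691) + (3.2)·(0.7668) = 3.123.

Step 5 — scale by n: T² = 5 · 3.123 = 15.6151.

T² ≈ 15.6151


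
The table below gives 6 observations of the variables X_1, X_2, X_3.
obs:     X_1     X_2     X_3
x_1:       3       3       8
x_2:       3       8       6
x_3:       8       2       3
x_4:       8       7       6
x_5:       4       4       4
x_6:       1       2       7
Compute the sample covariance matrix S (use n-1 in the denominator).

Step 1 — column means:
  mean(X_1) = (3 + 3 + 8 + 8 + 4 + 1) / 6 = 27/6 = 4.5
  mean(X_2) = (3 + 8 + 2 + 7 + 4 + 2) / 6 = 26/6 = 4.3333
  mean(X_3) = (8 + 6 + 3 + 6 + 4 + 7) / 6 = 34/6 = 5.6667

Step 2 — sample covariance S[i,j] = (1/(n-1)) · Σ_k (x_{k,i} - mean_i) · (x_{k,j} - mean_j), with n-1 = 5.
  S[X_1,X_1] = ((-1.5)·(-1.5) + (-1.5)·(-1.5) + (3.5)·(3.5) + (3.5)·(3.5) + (-0.5)·(-0.5) + (-3.5)·(-3.5)) / 5 = 41.5/5 = 8.3
  S[X_1,X_2] = ((-1.5)·(-1.3333) + (-1.5)·(3.6667) + (3.5)·(-2.3333) + (3.5)·(2.6667) + (-0.5)·(-0.3333) + (-3.5)·(-2.3333)) / 5 = 6/5 = 1.2
  S[X_1,X_3] = ((-1.5)·(2.3333) + (-1.5)·(0.3333) + (3.5)·(-2.6667) + (3.5)·(0.3333) + (-0.5)·(-1.6667) + (-3.5)·(1.3333)) / 5 = -16/5 = -3.2
  S[X_2,X_2] = ((-1.3333)·(-1.3333) + (3.6667)·(3.6667) + (-2.3333)·(-2.3333) + (2.6667)·(2.6667) + (-0.3333)·(-0.3333) + (-2.3333)·(-2.3333)) / 5 = 33.3333/5 = 6.6667
  S[X_2,X_3] = ((-1.3333)·(2.3333) + (3.6667)·(0.3333) + (-2.3333)·(-2.6667) + (2.6667)·(0.3333) + (-0.3333)·(-1.6667) + (-2.3333)·(1.3333)) / 5 = 2.6667/5 = 0.5333
  S[X_3,X_3] = ((2.3333)·(2.3333) + (0.3333)·(0.3333) + (-2.6667)·(-2.6667) + (0.3333)·(0.3333) + (-1.6667)·(-1.6667) + (1.3333)·(1.3333)) / 5 = 17.3333/5 = 3.4667

S is symmetric (S[j,i] = S[i,j]). Assembling:

S = [[8.3, 1.2, -3.2],
 [1.2, 6.6667, 0.5333],
 [-3.2, 0.5333, 3.4667]]


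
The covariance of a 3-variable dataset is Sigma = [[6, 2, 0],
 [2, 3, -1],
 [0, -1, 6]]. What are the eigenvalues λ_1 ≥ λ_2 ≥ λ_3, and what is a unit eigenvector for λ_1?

Step 1 — characteristic polynomial p(λ) = det(λI - Sigma) = λ³ - tr·λ² + c_1·λ - det, where tr = trace, c_1 = sum of the principal 2×2 minors, det = det(Sigma):
  tr = 6 + 3 + 6 = 15,
  c_1 = (6·3 - (2)²) + (6·6 - (0)²) + (3·6 - (-1)²) = 14 + 36 + 17 = 67,
  det = 6·(3·6 - (-1)²) - (2)·((2)·6 - (-1)·(0)) + (0)·((2)·(-1) - 3·(0)) = 6·(17) - (2)·(12) + (0)·(-2) = 78.
  So p(λ) = λ³ - 15λ² + 67λ - 78.
Step 2 — look for an integer root (rational root theorem: any rational root is an integer divisor of 78). Testing λ = 6:
  p(6) = 216 - 540 + 402 - 78 = 0  ✓
  Dividing out (λ - 6): p(λ) = (λ - 6)(λ² - 9λ + 13).
Step 3 — remaining eigenvalues from the quadratic λ² - 9λ + 13 = 0:
  Δ = 9² - 4·13 = 81 - 52 = 29,  λ = (9 ± √29)/2 = (9 ± 5.3852)/2 ≈ 7.1926 or 1.8074.
  Sorted: λ_1 = 7.1926,  λ_2 = 6,  λ_3 = 1.8074  (check: sum = 15 = tr ✓).

Step 4 — unit eigenvector for λ_1 ≈ 7.1926: v spans the null space of (Sigma - λ_1 I), whose rows are
  r_1 = (-1.1926, 2, 0),  r_2 = (2, -4.1926, -1),  r_3 = (0, -1, -1.1926).
  v is orthogonal to every row, so take v ∝ r_1 × r_2 = ((2)·(-1) - (0)·(-4.1926), (0)·(2) - (-1.1926)·(-1), (-1.1926)·(-4.1926) - (2)·(2)) ≈ (-2, -1.1926, 1).
  Rescale (multiply by -1 so the first nonzero entry is positive): u = (2, 1.1926, -1).
  ||u|| = √((2)² + (1.1926)² + (-1)²) = √(6.4223) ≈ 2.5342,  v_1 = u/||u|| ≈ (0.7892, 0.4706, -0.3946) (||v_1|| = 1).

λ_1 = 7.1926,  λ_2 = 6,  λ_3 = 1.8074;  v_1 ≈ (0.7892, 0.4706, -0.3946)


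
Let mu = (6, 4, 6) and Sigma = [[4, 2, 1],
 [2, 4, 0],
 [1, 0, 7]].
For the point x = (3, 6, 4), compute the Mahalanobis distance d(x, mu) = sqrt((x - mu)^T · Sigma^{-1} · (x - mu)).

Step 1 — centre the observation: (x - mu) = (-3, 2, -2).

Step 2 — invert Sigma (cofactor / det for 3×3, or solve directly):
  Sigma^{-1} = [[0.35, -0.175, -0.05],
 [-0.175, 0.3375, 0.025],
 [-0.05, 0.025, 0.15]].

Step 3 — form the quadratic (x - mu)^T · Sigma^{-1} · (x - mu):
  Sigma^{-1} · (x - mu) = (-1.3, 1.15, -0.1).
  (x - mu)^T · [Sigma^{-1} · (x - mu)] = (-3)·(-1.3) + (2)·(1.15) + (-2)·(-0.1) = 6.4.

Step 4 — take square root: d = √(6.4) ≈ 2.5298.

d(x, mu) = √(6.4) ≈ 2.5298


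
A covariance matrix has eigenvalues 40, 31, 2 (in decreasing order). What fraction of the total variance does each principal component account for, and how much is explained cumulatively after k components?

Step 1 — total variance = trace(Sigma) = Σ λ_i = 40 + 31 + 2 = 73.

Step 2 — fraction explained by component i = λ_i / Σ λ:
  PC1: 40/73 = 0.5479
  PC2: 31/73 = 0.4247
  PC3: 2/73 = 0.0274

Step 3 — cumulative fraction after k components = (λ_1 + ... + λ_k) / Σ λ:
  k = 1: 40/73 = 0.5479
  k = 2: (40 + 31)/73 = 71/73 = 0.9726
  k = 3: (40 + 31 + 2)/73 = 73/73 = 1

Summary (fraction, with percent):

explained: PC1 0.5479 (54.79%), PC2 0.4247 (42.47%), PC3 0.0274 (2.74%);  cumulative: 0.5479, 0.9726, 1


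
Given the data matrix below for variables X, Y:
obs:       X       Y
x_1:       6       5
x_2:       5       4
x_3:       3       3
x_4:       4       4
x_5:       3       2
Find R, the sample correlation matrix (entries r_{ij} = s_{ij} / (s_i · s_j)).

Step 1 — column means:
  mean(X) = (6 + 5 + 3 + 4 + 3) / 5 = 21/5 = 4.2
  mean(Y) = (5 + 4 + 3 + 4 + 2) / 5 = 18/5 = 3.6

Step 2 — sample variances and covariances s[i,j] = (1/(n-1)) · Σ_k (x_{k,i} - mean_i) · (x_{k,j} - mean_j), with n-1 = 4:
  s[X,X] = ((1.8)·(1.8) + (0.8)·(0.8) + (-1.2)·(-1.2) + (-0.2)·(-0.2) + (-1.2)·(-1.2)) / 4 = 6.8/4 = 1.7
  s[X,Y] = ((1.8)·(1.4) + (0.8)·(0.4) + (-1.2)·(-0.6) + (-0.2)·(0.4) + (-1.2)·(-1.6)) / 4 = 5.4/4 = 1.35
  s[Y,Y] = ((1.4)·(1.4) + (0.4)·(0.4) + (-0.6)·(-0.6) + (0.4)·(0.4) + (-1.6)·(-1.6)) / 4 = 5.2/4 = 1.3
  Sample standard deviations s_i = √(s[i,i]):
  s(X) = √(1.7) = 1.3038
  s(Y) = √(1.3) = 1.1402

Step 3 — r_{ij} = s_{ij} / (s_i · s_j):
  r[X,X] = 1 (diagonal).
  r[X,Y] = 1.35 / (1.3038 · 1.1402) = 1.35 / 1.4866 = 0.9081
  r[Y,Y] = 1 (diagonal).

R is symmetric with unit diagonal. Assembling:

R = [[1, 0.9081],
 [0.9081, 1]]
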